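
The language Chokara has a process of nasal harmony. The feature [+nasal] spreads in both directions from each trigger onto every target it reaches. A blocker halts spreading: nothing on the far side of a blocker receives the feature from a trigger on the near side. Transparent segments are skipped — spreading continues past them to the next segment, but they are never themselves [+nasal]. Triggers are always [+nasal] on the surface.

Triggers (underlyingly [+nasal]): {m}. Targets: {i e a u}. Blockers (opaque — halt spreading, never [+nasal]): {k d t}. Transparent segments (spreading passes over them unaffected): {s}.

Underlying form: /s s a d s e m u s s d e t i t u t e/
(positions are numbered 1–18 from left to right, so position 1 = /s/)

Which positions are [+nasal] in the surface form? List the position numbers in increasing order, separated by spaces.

6 7 8

From /m/ at 7 rightward: 8 /u/ → [+nasal]; 9 /s/ transparent; 10 /s/ transparent; 11 /d/ blocks.
From /m/ at 7 leftward: 6 /e/ → [+nasal]; 5 /s/ transparent; 4 /d/ blocks.
Targets with no active source: positions 3 12 14 16 18 stay [-nasal].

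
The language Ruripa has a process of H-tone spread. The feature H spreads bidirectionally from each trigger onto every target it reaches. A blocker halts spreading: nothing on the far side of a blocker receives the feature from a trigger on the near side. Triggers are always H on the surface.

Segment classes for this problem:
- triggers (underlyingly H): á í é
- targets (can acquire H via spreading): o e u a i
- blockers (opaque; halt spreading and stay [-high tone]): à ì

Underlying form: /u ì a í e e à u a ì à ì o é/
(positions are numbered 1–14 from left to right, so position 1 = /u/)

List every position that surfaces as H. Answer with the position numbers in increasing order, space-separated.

From /í/ at 4 rightward: 5 /e/ → H; 6 /e/ → H; 7 /à/ blocks.
From /í/ at 4 leftward: 3 /a/ → H; 2 /ì/ blocks.
From /é/ at 14 rightward: word edge.
From /é/ at 14 leftward: 13 /o/ → H; 12 /ì/ blocks.
Targets with no active source: positions 1 8 9 stay [-high tone].

3 4 5 6 13 14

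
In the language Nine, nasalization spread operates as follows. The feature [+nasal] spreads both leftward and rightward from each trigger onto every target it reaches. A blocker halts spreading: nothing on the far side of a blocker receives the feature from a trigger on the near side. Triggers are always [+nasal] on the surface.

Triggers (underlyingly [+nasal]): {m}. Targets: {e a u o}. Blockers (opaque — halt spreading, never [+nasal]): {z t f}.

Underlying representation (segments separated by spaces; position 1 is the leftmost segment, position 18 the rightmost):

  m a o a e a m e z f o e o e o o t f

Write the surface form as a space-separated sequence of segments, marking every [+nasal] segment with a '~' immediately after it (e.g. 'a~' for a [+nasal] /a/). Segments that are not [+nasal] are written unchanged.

From /m/ at 1 rightward: 2 /a/ → [+nasal]; 3 /o/ → [+nasal]; 4 /a/ → [+nasal]; 5 /e/ → [+nasal]; 6 /a/ → [+nasal]; 7 /m/ is itself a trigger — this domain ends here.
From /m/ at 1 leftward: word edge.
From /m/ at 7 rightward: 8 /e/ → [+nasal]; 9 /z/ blocks.
From /m/ at 7 leftward: 6 /a/ → [+nasal]; 5 /e/ → [+nasal]; 4 /a/ → [+nasal]; 3 /o/ → [+nasal]; 2 /a/ → [+nasal]; 1 /m/ is itself a trigger — this domain ends here.
Targets with no active source: positions 11 12 13 14 15 16 stay [-nasal].
[+nasal] positions on the surface: 1 2 3 4 5 6 7 8.

m~ a~ o~ a~ e~ a~ m~ e~ z f o e o e o o t f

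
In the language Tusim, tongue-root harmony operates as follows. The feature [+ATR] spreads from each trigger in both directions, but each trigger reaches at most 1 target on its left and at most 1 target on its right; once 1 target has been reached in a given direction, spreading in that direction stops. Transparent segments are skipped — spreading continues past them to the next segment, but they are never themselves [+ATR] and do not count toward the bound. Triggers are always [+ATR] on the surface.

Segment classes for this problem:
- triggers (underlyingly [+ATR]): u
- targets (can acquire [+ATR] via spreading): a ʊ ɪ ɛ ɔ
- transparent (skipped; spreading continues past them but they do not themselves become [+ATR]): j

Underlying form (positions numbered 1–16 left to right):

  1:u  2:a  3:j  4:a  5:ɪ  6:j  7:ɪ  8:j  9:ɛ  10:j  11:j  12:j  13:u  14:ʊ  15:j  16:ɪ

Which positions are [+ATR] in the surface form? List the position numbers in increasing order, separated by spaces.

1 2 9 13 14

From /u/ at 1 rightward: 2 /a/ → [+ATR]; bound reached.
From /u/ at 1 leftward: word edge.
From /u/ at 13 rightward: 14 /ʊ/ → [+ATR]; bound reached.
From /u/ at 13 leftward: 12 /j/ transparent; 11 /j/ transparent; 10 /j/ transparent; 9 /ɛ/ → [+ATR]; bound reached.
Targets with no active source: positions 4 5 7 16 stay [-ATR].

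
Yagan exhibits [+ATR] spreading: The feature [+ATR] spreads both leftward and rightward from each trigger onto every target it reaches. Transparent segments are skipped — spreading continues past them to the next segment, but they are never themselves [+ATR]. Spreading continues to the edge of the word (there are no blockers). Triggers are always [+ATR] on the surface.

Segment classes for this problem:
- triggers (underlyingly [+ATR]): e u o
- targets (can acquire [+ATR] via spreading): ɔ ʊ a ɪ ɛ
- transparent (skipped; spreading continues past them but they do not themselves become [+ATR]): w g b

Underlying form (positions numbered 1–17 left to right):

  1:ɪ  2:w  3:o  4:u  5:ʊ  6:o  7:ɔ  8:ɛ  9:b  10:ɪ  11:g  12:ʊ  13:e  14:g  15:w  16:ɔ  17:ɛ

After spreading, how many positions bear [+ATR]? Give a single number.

From /o/ at 3 rightward: 4 /u/ is itself a trigger — this domain ends here.
From /o/ at 3 leftward: 2 /w/ transparent; 1 /ɪ/ → [+ATR]; word edge.
From /u/ at 4 rightward: 5 /ʊ/ → [+ATR]; 6 /o/ is itself a trigger — this domain ends here.
From /u/ at 4 leftward: 3 /o/ is itself a trigger — this domain ends here.
From /o/ at 6 rightward: 7 /ɔ/ → [+ATR]; 8 /ɛ/ → [+ATR]; 9 /b/ transparent; 10 /ɪ/ → [+ATR]; 11 /g/ transparent; 12 /ʊ/ → [+ATR]; 13 /e/ is itself a trigger — this domain ends here.
From /o/ at 6 leftward: 5 /ʊ/ → [+ATR]; 4 /u/ is itself a trigger — this domain ends here.
From /e/ at 13 rightward: 14 /g/ transparent; 15 /w/ transparent; 16 /ɔ/ → [+ATR]; 17 /ɛ/ → [+ATR]; word edge.
From /e/ at 13 leftward: 12 /ʊ/ → [+ATR]; 11 /g/ transparent; 10 /ɪ/ → [+ATR]; 9 /b/ transparent; 8 /ɛ/ → [+ATR]; 7 /ɔ/ → [+ATR]; 6 /o/ is itself a trigger — this domain ends here.
[+ATR] positions on the surface: 1 3 4 5 6 7 8 10 12 13 16 17.

12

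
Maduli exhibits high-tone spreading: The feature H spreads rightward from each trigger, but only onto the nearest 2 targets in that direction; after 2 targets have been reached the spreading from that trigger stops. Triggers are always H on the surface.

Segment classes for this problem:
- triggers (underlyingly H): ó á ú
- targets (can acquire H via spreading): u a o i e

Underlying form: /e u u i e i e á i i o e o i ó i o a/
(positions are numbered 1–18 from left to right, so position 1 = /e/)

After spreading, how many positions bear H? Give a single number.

From /á/ at 8 rightward: 9 /i/ → H; 10 /i/ → H; bound reached.
From /ó/ at 15 rightward: 16 /i/ → H; 17 /o/ → H; bound reached.
Targets with no active source: positions 1 2 3 4 5 6 7 11 12 13 14 18 stay [-high tone].
H positions on the surface: 8 9 10 15 16 17.

6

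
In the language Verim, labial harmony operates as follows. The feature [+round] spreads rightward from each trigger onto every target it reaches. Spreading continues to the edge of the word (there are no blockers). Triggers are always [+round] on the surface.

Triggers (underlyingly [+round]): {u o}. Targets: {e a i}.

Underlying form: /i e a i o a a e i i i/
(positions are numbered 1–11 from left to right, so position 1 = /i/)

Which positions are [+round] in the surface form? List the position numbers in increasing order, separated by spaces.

From /o/ at 5 rightward: 6 /a/ → [+round]; 7 /a/ → [+round]; 8 /e/ → [+round]; 9 /i/ → [+round]; 10 /i/ → [+round]; 11 /i/ → [+round]; word edge.
Targets with no active source: positions 1 2 3 4 stay [-round].

5 6 7 8 9 10 11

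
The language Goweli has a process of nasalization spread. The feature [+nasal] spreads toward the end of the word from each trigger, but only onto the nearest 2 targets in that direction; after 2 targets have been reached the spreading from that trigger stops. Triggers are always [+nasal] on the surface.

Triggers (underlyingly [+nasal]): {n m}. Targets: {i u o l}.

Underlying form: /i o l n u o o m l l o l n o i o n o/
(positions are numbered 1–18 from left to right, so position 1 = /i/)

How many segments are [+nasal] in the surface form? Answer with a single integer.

11

From /n/ at 4 rightward: 5 /u/ → [+nasal]; 6 /o/ → [+nasal]; bound reached.
From /m/ at 8 rightward: 9 /l/ → [+nasal]; 10 /l/ → [+nasal]; bound reached.
From /n/ at 13 rightward: 14 /o/ → [+nasal]; 15 /i/ → [+nasal]; bound reached.
From /n/ at 17 rightward: 18 /o/ → [+nasal]; word edge.
Targets with no active source: positions 1 2 3 7 11 12 16 stay [-nasal].
[+nasal] positions on the surface: 4 5 6 8 9 10 13 14 15 17 18.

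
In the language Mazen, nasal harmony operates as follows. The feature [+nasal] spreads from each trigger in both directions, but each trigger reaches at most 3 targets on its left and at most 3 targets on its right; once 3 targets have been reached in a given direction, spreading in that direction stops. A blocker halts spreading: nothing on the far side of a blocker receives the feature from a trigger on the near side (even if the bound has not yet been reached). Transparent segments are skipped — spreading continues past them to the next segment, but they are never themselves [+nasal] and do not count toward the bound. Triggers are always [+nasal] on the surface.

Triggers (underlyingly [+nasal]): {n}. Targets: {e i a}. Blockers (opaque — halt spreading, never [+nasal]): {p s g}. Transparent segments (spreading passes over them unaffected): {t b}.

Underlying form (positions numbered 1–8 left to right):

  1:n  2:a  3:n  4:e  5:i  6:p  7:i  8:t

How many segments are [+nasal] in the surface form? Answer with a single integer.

From /n/ at 1 rightward: 2 /a/ → [+nasal]; 3 /n/ is itself a trigger — this domain ends here.
From /n/ at 1 leftward: word edge.
From /n/ at 3 rightward: 4 /e/ → [+nasal]; 5 /i/ → [+nasal]; 6 /p/ blocks.
From /n/ at 3 leftward: 2 /a/ → [+nasal]; 1 /n/ is itself a trigger — this domain ends here.
Target with no active source: position 7 stays [-nasal].
[+nasal] positions on the surface: 1 2 3 4 5.

5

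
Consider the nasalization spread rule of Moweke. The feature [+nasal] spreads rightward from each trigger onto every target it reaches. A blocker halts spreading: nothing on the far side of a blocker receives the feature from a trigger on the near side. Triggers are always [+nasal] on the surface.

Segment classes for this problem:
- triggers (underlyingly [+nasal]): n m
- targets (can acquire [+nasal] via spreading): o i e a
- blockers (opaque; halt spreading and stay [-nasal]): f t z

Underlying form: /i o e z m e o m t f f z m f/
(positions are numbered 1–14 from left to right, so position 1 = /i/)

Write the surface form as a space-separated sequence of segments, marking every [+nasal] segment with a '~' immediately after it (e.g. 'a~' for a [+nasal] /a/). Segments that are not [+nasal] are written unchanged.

From /m/ at 5 rightward: 6 /e/ → [+nasal]; 7 /o/ → [+nasal]; 8 /m/ is itself a trigger — this domain ends here.
From /m/ at 8 rightward: 9 /t/ blocks.
From /m/ at 13 rightward: 14 /f/ blocks.
Targets with no active source: positions 1 2 3 stay [-nasal].
[+nasal] positions on the surface: 5 6 7 8 13.

i o e z m~ e~ o~ m~ t f f z m~ f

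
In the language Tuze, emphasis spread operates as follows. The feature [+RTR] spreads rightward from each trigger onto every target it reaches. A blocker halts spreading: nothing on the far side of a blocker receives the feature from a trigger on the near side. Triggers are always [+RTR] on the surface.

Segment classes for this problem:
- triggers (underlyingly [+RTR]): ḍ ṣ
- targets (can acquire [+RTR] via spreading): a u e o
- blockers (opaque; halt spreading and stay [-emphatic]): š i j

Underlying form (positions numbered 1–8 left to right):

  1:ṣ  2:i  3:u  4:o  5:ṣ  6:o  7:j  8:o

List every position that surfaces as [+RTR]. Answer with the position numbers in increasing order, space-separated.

1 5 6

From /ṣ/ at 1 rightward: 2 /i/ blocks.
From /ṣ/ at 5 rightward: 6 /o/ → [+RTR]; 7 /j/ blocks.
Targets with no active source: positions 3 4 8 stay [-emphatic].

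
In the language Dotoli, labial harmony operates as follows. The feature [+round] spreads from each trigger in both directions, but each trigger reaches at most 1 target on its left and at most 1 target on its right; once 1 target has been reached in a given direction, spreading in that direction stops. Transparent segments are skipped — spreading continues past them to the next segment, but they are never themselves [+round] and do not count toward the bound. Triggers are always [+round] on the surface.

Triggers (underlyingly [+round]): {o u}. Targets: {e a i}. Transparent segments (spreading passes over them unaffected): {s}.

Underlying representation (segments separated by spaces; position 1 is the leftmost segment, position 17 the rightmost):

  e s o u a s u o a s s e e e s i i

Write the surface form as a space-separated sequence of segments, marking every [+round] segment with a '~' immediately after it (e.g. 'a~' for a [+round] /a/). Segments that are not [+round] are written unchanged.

From /o/ at 3 rightward: 4 /u/ is itself a trigger — this domain ends here.
From /o/ at 3 leftward: 2 /s/ transparent; 1 /e/ → [+round]; bound reached.
From /u/ at 4 rightward: 5 /a/ → [+round]; bound reached.
From /u/ at 4 leftward: 3 /o/ is itself a trigger — this domain ends here.
From /u/ at 7 rightward: 8 /o/ is itself a trigger — this domain ends here.
From /u/ at 7 leftward: 6 /s/ transparent; 5 /a/ → [+round]; bound reached.
From /o/ at 8 rightward: 9 /a/ → [+round]; bound reached.
From /o/ at 8 leftward: 7 /u/ is itself a trigger — this domain ends here.
Targets with no active source: positions 12 13 14 16 17 stay [-round].
[+round] positions on the surface: 1 3 4 5 7 8 9.

e~ s o~ u~ a~ s u~ o~ a~ s s e e e s i i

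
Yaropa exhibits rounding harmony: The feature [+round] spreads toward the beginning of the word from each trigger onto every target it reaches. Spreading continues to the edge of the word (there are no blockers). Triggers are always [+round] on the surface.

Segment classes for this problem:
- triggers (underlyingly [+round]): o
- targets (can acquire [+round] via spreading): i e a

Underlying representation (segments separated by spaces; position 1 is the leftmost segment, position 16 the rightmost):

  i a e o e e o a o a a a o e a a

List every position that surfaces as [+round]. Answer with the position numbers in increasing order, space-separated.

From /o/ at 4 leftward: 3 /e/ → [+round]; 2 /a/ → [+round]; 1 /i/ → [+round]; word edge.
From /o/ at 7 leftward: 6 /e/ → [+round]; 5 /e/ → [+round]; 4 /o/ is itself a trigger — this domain ends here.
From /o/ at 9 leftward: 8 /a/ → [+round]; 7 /o/ is itself a trigger — this domain ends here.
From /o/ at 13 leftward: 12 /a/ → [+round]; 11 /a/ → [+round]; 10 /a/ → [+round]; 9 /o/ is itself a trigger — this domain ends here.
Targets with no active source: positions 14 15 16 stay [-round].

1 2 3 4 5 6 7 8 9 10 11 12 13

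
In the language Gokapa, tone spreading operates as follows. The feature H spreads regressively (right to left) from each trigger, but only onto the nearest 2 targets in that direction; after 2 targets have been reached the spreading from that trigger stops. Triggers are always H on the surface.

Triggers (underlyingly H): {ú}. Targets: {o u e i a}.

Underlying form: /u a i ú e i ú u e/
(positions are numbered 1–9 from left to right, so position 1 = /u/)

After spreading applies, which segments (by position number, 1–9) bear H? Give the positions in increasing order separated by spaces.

2 3 4 5 6 7

From /ú/ at 4 leftward: 3 /i/ → H; 2 /a/ → H; bound reached.
From /ú/ at 7 leftward: 6 /i/ → H; 5 /e/ → H; bound reached.
Targets with no active source: positions 1 8 9 stay [-high tone].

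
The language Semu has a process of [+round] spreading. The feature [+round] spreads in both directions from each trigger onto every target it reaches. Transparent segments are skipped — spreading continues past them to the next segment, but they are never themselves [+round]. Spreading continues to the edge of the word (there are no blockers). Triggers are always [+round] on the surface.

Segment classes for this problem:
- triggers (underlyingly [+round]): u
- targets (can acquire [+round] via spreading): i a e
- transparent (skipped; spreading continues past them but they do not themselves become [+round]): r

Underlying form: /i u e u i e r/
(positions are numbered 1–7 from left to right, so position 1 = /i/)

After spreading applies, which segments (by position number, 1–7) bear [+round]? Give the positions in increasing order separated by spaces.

1 2 3 4 5 6

From /u/ at 2 rightward: 3 /e/ → [+round]; 4 /u/ is itself a trigger — this domain ends here.
From /u/ at 2 leftward: 1 /i/ → [+round]; word edge.
From /u/ at 4 rightward: 5 /i/ → [+round]; 6 /e/ → [+round]; 7 /r/ transparent; word edge.
From /u/ at 4 leftward: 3 /e/ → [+round]; 2 /u/ is itself a trigger — this domain ends here.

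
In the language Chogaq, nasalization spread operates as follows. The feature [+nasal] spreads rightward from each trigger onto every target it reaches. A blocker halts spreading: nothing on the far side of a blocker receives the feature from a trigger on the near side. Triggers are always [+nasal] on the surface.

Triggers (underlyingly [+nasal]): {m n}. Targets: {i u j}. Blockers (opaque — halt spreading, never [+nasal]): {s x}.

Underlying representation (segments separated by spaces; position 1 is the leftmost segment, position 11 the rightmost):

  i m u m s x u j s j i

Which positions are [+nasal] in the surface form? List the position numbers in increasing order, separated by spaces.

2 3 4

From /m/ at 2 rightward: 3 /u/ → [+nasal]; 4 /m/ is itself a trigger — this domain ends here.
From /m/ at 4 rightward: 5 /s/ blocks.
Targets with no active source: positions 1 7 8 10 11 stay [-nasal].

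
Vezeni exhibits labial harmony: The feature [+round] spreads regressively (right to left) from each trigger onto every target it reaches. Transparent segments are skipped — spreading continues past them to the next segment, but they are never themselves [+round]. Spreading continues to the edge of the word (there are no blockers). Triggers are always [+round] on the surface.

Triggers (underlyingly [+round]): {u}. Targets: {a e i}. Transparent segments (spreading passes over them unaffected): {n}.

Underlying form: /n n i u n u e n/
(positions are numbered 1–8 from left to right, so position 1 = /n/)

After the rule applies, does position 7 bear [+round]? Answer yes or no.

From /u/ at 4 leftward: 3 /i/ → [+round]; 2 /n/ transparent; 1 /n/ transparent; word edge.
From /u/ at 6 leftward: 5 /n/ transparent; 4 /u/ is itself a trigger — this domain ends here.
Target with no active source: position 7 stays [-round].
[+round] positions on the surface: 3 4 6.

no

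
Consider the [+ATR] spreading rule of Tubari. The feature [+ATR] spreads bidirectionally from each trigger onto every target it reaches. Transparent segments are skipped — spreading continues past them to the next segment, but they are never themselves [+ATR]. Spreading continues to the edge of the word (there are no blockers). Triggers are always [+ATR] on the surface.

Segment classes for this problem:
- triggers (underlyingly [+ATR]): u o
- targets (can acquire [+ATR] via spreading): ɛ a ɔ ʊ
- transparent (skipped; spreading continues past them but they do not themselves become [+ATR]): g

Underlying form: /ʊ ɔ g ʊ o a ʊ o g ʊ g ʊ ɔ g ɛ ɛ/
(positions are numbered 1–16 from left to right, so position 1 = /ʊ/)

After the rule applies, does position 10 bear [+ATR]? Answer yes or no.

From /o/ at 5 rightward: 6 /a/ → [+ATR]; 7 /ʊ/ → [+ATR]; 8 /o/ is itself a trigger — this domain ends here.
From /o/ at 5 leftward: 4 /ʊ/ → [+ATR]; 3 /g/ transparent; 2 /ɔ/ → [+ATR]; 1 /ʊ/ → [+ATR]; word edge.
From /o/ at 8 rightward: 9 /g/ transparent; 10 /ʊ/ → [+ATR]; 11 /g/ transparent; 12 /ʊ/ → [+ATR]; 13 /ɔ/ → [+ATR]; 14 /g/ transparent; 15 /ɛ/ → [+ATR]; 16 /ɛ/ → [+ATR]; word edge.
From /o/ at 8 leftward: 7 /ʊ/ → [+ATR]; 6 /a/ → [+ATR]; 5 /o/ is itself a trigger — this domain ends here.
[+ATR] positions on the surface: 1 2 4 5 6 7 8 10 12 13 15 16.

yes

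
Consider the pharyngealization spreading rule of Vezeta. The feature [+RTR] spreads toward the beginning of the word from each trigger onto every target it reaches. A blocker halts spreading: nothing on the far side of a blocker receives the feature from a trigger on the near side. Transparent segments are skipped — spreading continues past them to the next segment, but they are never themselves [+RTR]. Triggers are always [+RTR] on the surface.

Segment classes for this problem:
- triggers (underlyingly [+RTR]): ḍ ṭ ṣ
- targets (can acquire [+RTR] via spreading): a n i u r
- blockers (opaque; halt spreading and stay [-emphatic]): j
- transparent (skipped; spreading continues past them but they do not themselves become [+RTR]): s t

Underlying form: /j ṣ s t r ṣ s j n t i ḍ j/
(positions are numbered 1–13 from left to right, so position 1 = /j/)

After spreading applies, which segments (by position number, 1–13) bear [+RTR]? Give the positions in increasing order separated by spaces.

2 5 6 9 11 12

From /ṣ/ at 2 leftward: 1 /j/ blocks.
From /ṣ/ at 6 leftward: 5 /r/ → [+RTR]; 4 /t/ transparent; 3 /s/ transparent; 2 /ṣ/ is itself a trigger — this domain ends here.
From /ḍ/ at 12 leftward: 11 /i/ → [+RTR]; 10 /t/ transparent; 9 /n/ → [+RTR]; 8 /j/ blocks.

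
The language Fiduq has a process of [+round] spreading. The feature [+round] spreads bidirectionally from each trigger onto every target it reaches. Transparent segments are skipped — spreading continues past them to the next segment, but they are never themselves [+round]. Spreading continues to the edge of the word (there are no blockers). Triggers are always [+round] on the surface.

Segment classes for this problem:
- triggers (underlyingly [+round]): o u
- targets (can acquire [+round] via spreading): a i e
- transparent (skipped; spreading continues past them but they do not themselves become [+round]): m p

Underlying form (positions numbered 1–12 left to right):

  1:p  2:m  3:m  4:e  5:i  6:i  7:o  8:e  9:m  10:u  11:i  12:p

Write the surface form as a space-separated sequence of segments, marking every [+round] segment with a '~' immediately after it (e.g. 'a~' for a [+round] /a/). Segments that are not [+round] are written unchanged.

p m m e~ i~ i~ o~ e~ m u~ i~ p

From /o/ at 7 rightward: 8 /e/ → [+round]; 9 /m/ transparent; 10 /u/ is itself a trigger — this domain ends here.
From /o/ at 7 leftward: 6 /i/ → [+round]; 5 /i/ → [+round]; 4 /e/ → [+round]; 3 /m/ transparent; 2 /m/ transparent; 1 /p/ transparent; word edge.
From /u/ at 10 rightward: 11 /i/ → [+round]; 12 /p/ transparent; word edge.
From /u/ at 10 leftward: 9 /m/ transparent; 8 /e/ → [+round]; 7 /o/ is itself a trigger — this domain ends here.
[+round] positions on the surface: 4 5 6 7 8 10 11.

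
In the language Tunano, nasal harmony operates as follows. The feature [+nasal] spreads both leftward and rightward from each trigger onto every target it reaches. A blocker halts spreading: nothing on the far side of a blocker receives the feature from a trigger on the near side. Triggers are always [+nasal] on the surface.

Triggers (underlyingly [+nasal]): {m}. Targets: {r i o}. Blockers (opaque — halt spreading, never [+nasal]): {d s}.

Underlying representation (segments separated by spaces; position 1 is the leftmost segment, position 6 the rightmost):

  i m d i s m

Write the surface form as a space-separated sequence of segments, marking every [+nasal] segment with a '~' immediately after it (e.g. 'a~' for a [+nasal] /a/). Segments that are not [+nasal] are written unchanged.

i~ m~ d i s m~

From /m/ at 2 rightward: 3 /d/ blocks.
From /m/ at 2 leftward: 1 /i/ → [+nasal]; word edge.
From /m/ at 6 rightward: word edge.
From /m/ at 6 leftward: 5 /s/ blocks.
Target with no active source: position 4 stays [-nasal].
[+nasal] positions on the surface: 1 2 6.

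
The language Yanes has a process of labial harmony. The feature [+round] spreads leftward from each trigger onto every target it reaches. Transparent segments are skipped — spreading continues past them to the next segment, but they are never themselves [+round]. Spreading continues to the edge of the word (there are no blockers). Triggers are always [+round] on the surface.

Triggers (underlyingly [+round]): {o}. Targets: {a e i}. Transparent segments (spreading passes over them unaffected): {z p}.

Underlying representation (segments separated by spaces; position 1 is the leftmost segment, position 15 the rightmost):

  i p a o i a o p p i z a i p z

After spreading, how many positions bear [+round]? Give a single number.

6

From /o/ at 4 leftward: 3 /a/ → [+round]; 2 /p/ transparent; 1 /i/ → [+round]; word edge.
From /o/ at 7 leftward: 6 /a/ → [+round]; 5 /i/ → [+round]; 4 /o/ is itself a trigger — this domain ends here.
Targets with no active source: positions 10 12 13 stay [-round].
[+round] positions on the surface: 1 3 4 5 6 7.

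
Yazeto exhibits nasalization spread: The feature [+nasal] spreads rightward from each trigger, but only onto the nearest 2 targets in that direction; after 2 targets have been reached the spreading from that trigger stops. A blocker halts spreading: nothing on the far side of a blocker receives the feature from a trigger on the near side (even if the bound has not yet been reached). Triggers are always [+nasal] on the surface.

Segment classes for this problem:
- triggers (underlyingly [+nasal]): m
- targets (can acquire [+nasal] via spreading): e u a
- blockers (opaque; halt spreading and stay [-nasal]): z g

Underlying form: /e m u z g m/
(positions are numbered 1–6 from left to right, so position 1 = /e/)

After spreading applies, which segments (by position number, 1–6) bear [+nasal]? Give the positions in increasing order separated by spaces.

From /m/ at 2 rightward: 3 /u/ → [+nasal]; 4 /z/ blocks.
From /m/ at 6 rightward: word edge.
Target with no active source: position 1 stays [-nasal].

2 3 6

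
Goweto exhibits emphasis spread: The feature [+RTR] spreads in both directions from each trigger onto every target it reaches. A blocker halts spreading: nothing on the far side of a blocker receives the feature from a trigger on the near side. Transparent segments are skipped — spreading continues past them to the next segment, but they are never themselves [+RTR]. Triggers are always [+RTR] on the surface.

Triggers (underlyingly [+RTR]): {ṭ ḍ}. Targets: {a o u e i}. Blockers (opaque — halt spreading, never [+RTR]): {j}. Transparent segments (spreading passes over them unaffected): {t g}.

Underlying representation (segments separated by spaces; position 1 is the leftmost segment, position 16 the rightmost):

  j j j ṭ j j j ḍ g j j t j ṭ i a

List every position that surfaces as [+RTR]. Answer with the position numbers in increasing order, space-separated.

4 8 14 15 16

From /ṭ/ at 4 rightward: 5 /j/ blocks.
From /ṭ/ at 4 leftward: 3 /j/ blocks.
From /ḍ/ at 8 rightward: 9 /g/ transparent; 10 /j/ blocks.
From /ḍ/ at 8 leftward: 7 /j/ blocks.
From /ṭ/ at 14 rightward: 15 /i/ → [+RTR]; 16 /a/ → [+RTR]; word edge.
From /ṭ/ at 14 leftward: 13 /j/ blocks.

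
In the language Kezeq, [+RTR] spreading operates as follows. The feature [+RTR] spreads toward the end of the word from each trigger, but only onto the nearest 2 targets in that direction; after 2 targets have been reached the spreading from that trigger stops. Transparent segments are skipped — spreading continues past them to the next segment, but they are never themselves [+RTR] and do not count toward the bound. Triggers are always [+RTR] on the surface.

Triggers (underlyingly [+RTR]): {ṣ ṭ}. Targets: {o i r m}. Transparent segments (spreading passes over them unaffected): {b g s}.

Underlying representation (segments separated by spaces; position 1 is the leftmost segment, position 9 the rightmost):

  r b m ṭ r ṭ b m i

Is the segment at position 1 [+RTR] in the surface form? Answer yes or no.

From /ṭ/ at 4 rightward: 5 /r/ → [+RTR]; 6 /ṭ/ is itself a trigger — this domain ends here.
From /ṭ/ at 6 rightward: 7 /b/ transparent; 8 /m/ → [+RTR]; 9 /i/ → [+RTR]; bound reached.
Targets with no active source: positions 1 3 stay [-emphatic].
[+RTR] positions on the surface: 4 5 6 8 9.

no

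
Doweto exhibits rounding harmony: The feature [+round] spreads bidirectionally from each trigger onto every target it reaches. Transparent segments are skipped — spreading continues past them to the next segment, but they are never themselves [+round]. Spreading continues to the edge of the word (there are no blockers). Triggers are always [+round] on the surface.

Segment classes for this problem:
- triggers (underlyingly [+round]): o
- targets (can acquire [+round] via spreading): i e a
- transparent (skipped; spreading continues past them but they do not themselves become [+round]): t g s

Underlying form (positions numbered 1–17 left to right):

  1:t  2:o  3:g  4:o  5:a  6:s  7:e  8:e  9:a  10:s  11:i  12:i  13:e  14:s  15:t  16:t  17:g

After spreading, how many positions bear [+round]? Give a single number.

9

From /o/ at 2 rightward: 3 /g/ transparent; 4 /o/ is itself a trigger — this domain ends here.
From /o/ at 2 leftward: 1 /t/ transparent; word edge.
From /o/ at 4 rightward: 5 /a/ → [+round]; 6 /s/ transparent; 7 /e/ → [+round]; 8 /e/ → [+round]; 9 /a/ → [+round]; 10 /s/ transparent; 11 /i/ → [+round]; 12 /i/ → [+round]; 13 /e/ → [+round]; 14 /s/ transparent; 15 /t/ transparent; 16 /t/ transparent; 17 /g/ transparent; word edge.
From /o/ at 4 leftward: 3 /g/ transparent; 2 /o/ is itself a trigger — this domain ends here.
[+round] positions on the surface: 2 4 5 7 8 9 11 12 13.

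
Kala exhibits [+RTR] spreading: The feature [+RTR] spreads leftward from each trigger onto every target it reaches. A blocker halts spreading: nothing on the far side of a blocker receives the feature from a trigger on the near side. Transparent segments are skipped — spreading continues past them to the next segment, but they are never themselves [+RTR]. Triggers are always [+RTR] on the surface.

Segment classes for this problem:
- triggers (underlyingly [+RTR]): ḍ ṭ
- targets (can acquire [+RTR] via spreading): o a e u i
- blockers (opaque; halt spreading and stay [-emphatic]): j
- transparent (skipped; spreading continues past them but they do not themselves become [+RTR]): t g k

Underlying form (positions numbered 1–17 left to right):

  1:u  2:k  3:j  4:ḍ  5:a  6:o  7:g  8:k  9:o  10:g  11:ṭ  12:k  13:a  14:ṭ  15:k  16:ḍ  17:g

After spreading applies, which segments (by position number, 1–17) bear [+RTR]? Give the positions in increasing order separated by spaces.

4 5 6 9 11 13 14 16

From /ḍ/ at 4 leftward: 3 /j/ blocks.
From /ṭ/ at 11 leftward: 10 /g/ transparent; 9 /o/ → [+RTR]; 8 /k/ transparent; 7 /g/ transparent; 6 /o/ → [+RTR]; 5 /a/ → [+RTR]; 4 /ḍ/ is itself a trigger — this domain ends here.
From /ṭ/ at 14 leftward: 13 /a/ → [+RTR]; 12 /k/ transparent; 11 /ṭ/ is itself a trigger — this domain ends here.
From /ḍ/ at 16 leftward: 15 /k/ transparent; 14 /ṭ/ is itself a trigger — this domain ends here.
Target with no active source: position 1 stays [-emphatic].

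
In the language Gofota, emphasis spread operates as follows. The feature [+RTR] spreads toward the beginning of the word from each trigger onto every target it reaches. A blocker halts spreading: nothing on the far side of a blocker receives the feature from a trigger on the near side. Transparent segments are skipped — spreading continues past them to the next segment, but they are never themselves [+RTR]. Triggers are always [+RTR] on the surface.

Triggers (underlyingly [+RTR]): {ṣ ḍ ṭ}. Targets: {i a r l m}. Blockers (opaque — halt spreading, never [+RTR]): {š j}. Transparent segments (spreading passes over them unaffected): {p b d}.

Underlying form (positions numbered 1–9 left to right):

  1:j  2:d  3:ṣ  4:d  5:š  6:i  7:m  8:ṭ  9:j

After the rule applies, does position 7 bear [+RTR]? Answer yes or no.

From /ṣ/ at 3 leftward: 2 /d/ transparent; 1 /j/ blocks.
From /ṭ/ at 8 leftward: 7 /m/ → [+RTR]; 6 /i/ → [+RTR]; 5 /š/ blocks.
[+RTR] positions on the surface: 3 6 7 8.

yes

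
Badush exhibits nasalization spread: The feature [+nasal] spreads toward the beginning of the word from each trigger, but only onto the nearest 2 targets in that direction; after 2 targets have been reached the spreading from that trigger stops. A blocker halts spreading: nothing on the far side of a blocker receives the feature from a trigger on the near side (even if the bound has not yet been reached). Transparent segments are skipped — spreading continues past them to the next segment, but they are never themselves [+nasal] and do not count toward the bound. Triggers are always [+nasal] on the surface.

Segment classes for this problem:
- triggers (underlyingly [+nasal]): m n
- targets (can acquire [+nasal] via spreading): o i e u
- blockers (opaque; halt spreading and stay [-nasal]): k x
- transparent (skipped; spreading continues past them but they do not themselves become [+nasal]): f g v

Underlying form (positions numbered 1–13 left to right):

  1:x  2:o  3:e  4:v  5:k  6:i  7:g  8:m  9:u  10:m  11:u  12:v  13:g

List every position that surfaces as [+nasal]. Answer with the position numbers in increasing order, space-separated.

6 8 9 10

From /m/ at 8 leftward: 7 /g/ transparent; 6 /i/ → [+nasal]; 5 /k/ blocks.
From /m/ at 10 leftward: 9 /u/ → [+nasal]; 8 /m/ is itself a trigger — this domain ends here.
Targets with no active source: positions 2 3 11 stay [-nasal].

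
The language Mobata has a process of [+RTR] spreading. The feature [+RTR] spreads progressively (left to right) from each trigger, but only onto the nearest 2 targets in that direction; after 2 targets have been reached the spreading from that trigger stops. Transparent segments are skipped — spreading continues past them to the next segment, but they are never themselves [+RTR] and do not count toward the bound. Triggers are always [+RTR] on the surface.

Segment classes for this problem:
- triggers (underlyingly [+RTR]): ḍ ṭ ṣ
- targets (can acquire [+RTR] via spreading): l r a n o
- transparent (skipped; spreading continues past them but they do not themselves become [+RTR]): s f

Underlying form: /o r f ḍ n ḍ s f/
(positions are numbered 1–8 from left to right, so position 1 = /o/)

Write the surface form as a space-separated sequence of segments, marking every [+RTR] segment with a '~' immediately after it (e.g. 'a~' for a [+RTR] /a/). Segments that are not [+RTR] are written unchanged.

From /ḍ/ at 4 rightward: 5 /n/ → [+RTR]; 6 /ḍ/ is itself a trigger — this domain ends here.
From /ḍ/ at 6 rightward: 7 /s/ transparent; 8 /f/ transparent; word edge.
Targets with no active source: positions 1 2 stay [-emphatic].
[+RTR] positions on the surface: 4 5 6.

o r f ḍ~ n~ ḍ~ s f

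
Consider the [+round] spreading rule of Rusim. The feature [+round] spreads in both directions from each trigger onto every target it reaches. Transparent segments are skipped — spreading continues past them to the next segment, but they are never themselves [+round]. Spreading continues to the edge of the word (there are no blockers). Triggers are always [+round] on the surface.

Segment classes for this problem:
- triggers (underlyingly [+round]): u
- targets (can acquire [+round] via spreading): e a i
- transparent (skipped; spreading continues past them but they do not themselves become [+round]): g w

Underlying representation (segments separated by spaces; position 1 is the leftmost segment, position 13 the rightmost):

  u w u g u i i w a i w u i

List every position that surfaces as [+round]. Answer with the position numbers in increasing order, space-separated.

From /u/ at 1 rightward: 2 /w/ transparent; 3 /u/ is itself a trigger — this domain ends here.
From /u/ at 1 leftward: word edge.
From /u/ at 3 rightward: 4 /g/ transparent; 5 /u/ is itself a trigger — this domain ends here.
From /u/ at 3 leftward: 2 /w/ transparent; 1 /u/ is itself a trigger — this domain ends here.
From /u/ at 5 rightward: 6 /i/ → [+round]; 7 /i/ → [+round]; 8 /w/ transparent; 9 /a/ → [+round]; 10 /i/ → [+round]; 11 /w/ transparent; 12 /u/ is itself a trigger — this domain ends here.
From /u/ at 5 leftward: 4 /g/ transparent; 3 /u/ is itself a trigger — this domain ends here.
From /u/ at 12 rightward: 13 /i/ → [+round]; word edge.
From /u/ at 12 leftward: 11 /w/ transparent; 10 /i/ → [+round]; 9 /a/ → [+round]; 8 /w/ transparent; 7 /i/ → [+round]; 6 /i/ → [+round]; 5 /u/ is itself a trigger — this domain ends here.

1 3 5 6 7 9 10 12 13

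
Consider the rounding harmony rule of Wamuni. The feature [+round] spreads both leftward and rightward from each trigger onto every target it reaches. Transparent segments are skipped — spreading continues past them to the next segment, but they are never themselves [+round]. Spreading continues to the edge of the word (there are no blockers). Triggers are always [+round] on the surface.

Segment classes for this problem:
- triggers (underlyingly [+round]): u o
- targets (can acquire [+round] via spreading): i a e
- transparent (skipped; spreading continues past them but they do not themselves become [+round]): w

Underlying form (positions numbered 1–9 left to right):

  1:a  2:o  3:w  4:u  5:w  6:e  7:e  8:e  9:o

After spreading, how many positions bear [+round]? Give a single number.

7

From /o/ at 2 rightward: 3 /w/ transparent; 4 /u/ is itself a trigger — this domain ends here.
From /o/ at 2 leftward: 1 /a/ → [+round]; word edge.
From /u/ at 4 rightward: 5 /w/ transparent; 6 /e/ → [+round]; 7 /e/ → [+round]; 8 /e/ → [+round]; 9 /o/ is itself a trigger — this domain ends here.
From /u/ at 4 leftward: 3 /w/ transparent; 2 /o/ is itself a trigger — this domain ends here.
From /o/ at 9 rightward: word edge.
From /o/ at 9 leftward: 8 /e/ → [+round]; 7 /e/ → [+round]; 6 /e/ → [+round]; 5 /w/ transparent; 4 /u/ is itself a trigger — this domain ends here.
[+round] positions on the surface: 1 2 4 6 7 8 9.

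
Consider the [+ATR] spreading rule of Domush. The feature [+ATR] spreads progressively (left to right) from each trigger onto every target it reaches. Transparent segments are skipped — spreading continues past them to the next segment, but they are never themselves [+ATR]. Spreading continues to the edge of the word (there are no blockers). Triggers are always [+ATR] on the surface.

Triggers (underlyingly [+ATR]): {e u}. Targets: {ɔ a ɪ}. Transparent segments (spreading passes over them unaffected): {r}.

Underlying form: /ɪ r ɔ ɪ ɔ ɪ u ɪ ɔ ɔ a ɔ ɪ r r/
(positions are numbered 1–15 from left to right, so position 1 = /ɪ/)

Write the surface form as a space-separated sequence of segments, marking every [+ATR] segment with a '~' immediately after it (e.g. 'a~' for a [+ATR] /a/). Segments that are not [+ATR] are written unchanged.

From /u/ at 7 rightward: 8 /ɪ/ → [+ATR]; 9 /ɔ/ → [+ATR]; 10 /ɔ/ → [+ATR]; 11 /a/ → [+ATR]; 12 /ɔ/ → [+ATR]; 13 /ɪ/ → [+ATR]; 14 /r/ transparent; 15 /r/ transparent; word edge.
Targets with no active source: positions 1 3 4 5 6 stay [-ATR].
[+ATR] positions on the surface: 7 8 9 10 11 12 13.

ɪ r ɔ ɪ ɔ ɪ u~ ɪ~ ɔ~ ɔ~ a~ ɔ~ ɪ~ r r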